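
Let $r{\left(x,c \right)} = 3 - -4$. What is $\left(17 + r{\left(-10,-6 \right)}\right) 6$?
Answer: $144$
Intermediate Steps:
$r{\left(x,c \right)} = 7$ ($r{\left(x,c \right)} = 3 + 4 = 7$)
$\left(17 + r{\left(-10,-6 \right)}\right) 6 = \left(17 + 7\right) 6 = 24 \cdot 6 = 144$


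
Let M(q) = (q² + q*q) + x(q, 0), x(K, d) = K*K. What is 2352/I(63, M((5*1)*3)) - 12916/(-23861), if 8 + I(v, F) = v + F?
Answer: 32774876/8709265 ≈ 3.7632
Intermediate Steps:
x(K, d) = K²
M(q) = 3*q² (M(q) = (q² + q*q) + q² = (q² + q²) + q² = 2*q² + q² = 3*q²)
I(v, F) = -8 + F + v (I(v, F) = -8 + (v + F) = -8 + (F + v) = -8 + F + v)
2352/I(63, M((5*1)*3)) - 12916/(-23861) = 2352/(-8 + 3*((5*1)*3)² + 63) - 12916/(-23861) = 2352/(-8 + 3*(5*3)² + 63) - 12916*(-1/23861) = 2352/(-8 + 3*15² + 63) + 12916/23861 = 2352/(-8 + 3*225 + 63) + 12916/23861 = 2352/(-8 + 675 + 63) + 12916/23861 = 2352/730 + 12916/23861 = 2352*(1/730) + 12916/23861 = 1176/365 + 12916/23861 = 32774876/8709265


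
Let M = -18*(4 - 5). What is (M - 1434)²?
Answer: 2005056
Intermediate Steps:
M = 18 (M = -18*(-1) = 18)
(M - 1434)² = (18 - 1434)² = (-1416)² = 2005056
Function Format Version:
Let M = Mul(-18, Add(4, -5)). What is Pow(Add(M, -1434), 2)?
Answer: 2005056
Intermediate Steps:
M = 18 (M = Mul(-18, -1) = 18)
Pow(Add(M, -1434), 2) = Pow(Add(18, -1434), 2) = Pow(-1416, 2) = 2005056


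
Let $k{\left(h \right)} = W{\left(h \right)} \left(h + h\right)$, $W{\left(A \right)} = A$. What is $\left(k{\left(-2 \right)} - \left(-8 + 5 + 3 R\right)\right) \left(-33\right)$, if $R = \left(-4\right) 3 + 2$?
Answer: $-1353$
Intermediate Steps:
$R = -10$ ($R = -12 + 2 = -10$)
$k{\left(h \right)} = 2 h^{2}$ ($k{\left(h \right)} = h \left(h + h\right) = h 2 h = 2 h^{2}$)
$\left(k{\left(-2 \right)} - \left(-8 + 5 + 3 R\right)\right) \left(-33\right) = \left(2 \left(-2\right)^{2} - \left(-8 - 30 + 5\right)\right) \left(-33\right) = \left(2 \cdot 4 + \left(8 - \left(-30 + 5\right)\right)\right) \left(-33\right) = \left(8 + \left(8 - -25\right)\right) \left(-33\right) = \left(8 + \left(8 + 25\right)\right) \left(-33\right) = \left(8 + 33\right) \left(-33\right) = 41 \left(-33\right) = -1353$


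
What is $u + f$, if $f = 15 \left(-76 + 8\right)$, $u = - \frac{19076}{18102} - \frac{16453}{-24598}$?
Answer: $- \frac{32453561083}{31805214} \approx -1020.4$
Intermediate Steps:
$u = - \frac{12242803}{31805214}$ ($u = \left(-19076\right) \frac{1}{18102} - - \frac{16453}{24598} = - \frac{9538}{9051} + \frac{16453}{24598} = - \frac{12242803}{31805214} \approx -0.38493$)
$f = -1020$ ($f = 15 \left(-68\right) = -1020$)
$u + f = - \frac{12242803}{31805214} - 1020 = - \frac{32453561083}{31805214}$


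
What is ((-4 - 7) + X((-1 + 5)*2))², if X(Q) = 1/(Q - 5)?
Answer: 1024/9 ≈ 113.78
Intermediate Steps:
X(Q) = 1/(-5 + Q)
((-4 - 7) + X((-1 + 5)*2))² = ((-4 - 7) + 1/(-5 + (-1 + 5)*2))² = (-11 + 1/(-5 + 4*2))² = (-11 + 1/(-5 + 8))² = (-11 + 1/3)² = (-11 + ⅓)² = (-32/3)² = 1024/9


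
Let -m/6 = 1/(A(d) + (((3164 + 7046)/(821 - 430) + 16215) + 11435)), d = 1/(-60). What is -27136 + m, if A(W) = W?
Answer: -17618895028184/649281209 ≈ -27136.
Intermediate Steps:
d = -1/60 ≈ -0.016667
m = -140760/649281209 (m = -6/(-1/60 + (((3164 + 7046)/(821 - 430) + 16215) + 11435)) = -6/(-1/60 + ((10210/391 + 16215) + 11435)) = -6/(-1/60 + (6350275/391 + 11435)) = -6/(-1/60 + 10821360/391) = -6/649281209/23460 = -6*23460/649281209 = -140760/649281209 ≈ -0.00021679)
-27136 + m = -27136 - 140760/649281209 = -17618895028184/649281209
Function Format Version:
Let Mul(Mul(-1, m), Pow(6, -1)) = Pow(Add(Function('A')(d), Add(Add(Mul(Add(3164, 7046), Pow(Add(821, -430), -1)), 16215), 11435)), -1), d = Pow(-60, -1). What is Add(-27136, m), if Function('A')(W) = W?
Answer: Rational(-17618895028184, 649281209) ≈ -27136.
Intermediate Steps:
d = Rational(-1, 60) ≈ -0.016667
m = Rational(-140760, 649281209) (m = Mul(-6, Pow(Add(Rational(-1, 60), Add(Add(Mul(Add(3164, 7046), Pow(Add(821, -430), -1)), 16215), 11435)), -1)) = Mul(-6, Pow(Add(Rational(-1, 60), Add(Add(Mul(10210, Pow(391, -1)), 16215), 11435)), -1)) = Mul(-6, Pow(Add(Rational(-1, 60), Add(Add(Mul(10210, Rational(1, 391)), 16215), 11435)), -1)) = Mul(-6, Pow(Add(Rational(-1, 60), Add(Add(Rational(10210, 391), 16215), 11435)), -1)) = Mul(-6, Pow(Add(Rational(-1, 60), Add(Rational(6350275, 391), 11435)), -1)) = Mul(-6, Pow(Add(Rational(-1, 60), Rational(10821360, 391)), -1)) = Mul(-6, Pow(Rational(649281209, 23460), -1)) = Mul(-6, Rational(23460, 649281209)) = Rational(-140760, 649281209) ≈ -0.00021679)
Add(-27136, m) = Add(-27136, Rational(-140760, 649281209)) = Rational(-17618895028184, 649281209)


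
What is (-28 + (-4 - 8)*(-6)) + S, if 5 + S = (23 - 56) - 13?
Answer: -7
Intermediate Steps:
S = -51 (S = -5 + ((23 - 56) - 13) = -5 + (-33 - 13) = -5 - 46 = -51)
(-28 + (-4 - 8)*(-6)) + S = (-28 + (-4 - 8)*(-6)) - 51 = (-28 - 12*(-6)) - 51 = (-28 + 72) - 51 = 44 - 51 = -7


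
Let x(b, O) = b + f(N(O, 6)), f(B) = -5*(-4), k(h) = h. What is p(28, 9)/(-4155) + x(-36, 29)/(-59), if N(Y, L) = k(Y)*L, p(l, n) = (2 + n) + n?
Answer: 13060/49029 ≈ 0.26637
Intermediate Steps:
p(l, n) = 2 + 2*n
N(Y, L) = L*Y (N(Y, L) = Y*L = L*Y)
f(B) = 20
x(b, O) = 20 + b (x(b, O) = b + 20 = 20 + b)
p(28, 9)/(-4155) + x(-36, 29)/(-59) = (2 + 2*9)/(-4155) + (20 - 36)/(-59) = (2 + 18)*(-1/4155) - 16*(-1/59) = 20*(-1/4155) + 16/59 = -4/831 + 16/59 = 13060/49029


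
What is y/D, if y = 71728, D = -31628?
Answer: -17932/7907 ≈ -2.2679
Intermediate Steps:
y/D = 71728/(-31628) = 71728*(-1/31628) = -17932/7907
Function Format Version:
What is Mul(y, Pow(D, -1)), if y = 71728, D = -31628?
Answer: Rational(-17932, 7907) ≈ -2.2679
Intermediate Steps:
Mul(y, Pow(D, -1)) = Mul(71728, Pow(-31628, -1)) = Mul(71728, Rational(-1, 31628)) = Rational(-17932, 7907)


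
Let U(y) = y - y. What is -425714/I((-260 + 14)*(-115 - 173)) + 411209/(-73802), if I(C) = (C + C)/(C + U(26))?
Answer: -15709683523/73802 ≈ -2.1286e+5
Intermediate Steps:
U(y) = 0
I(C) = 2 (I(C) = (C + C)/(C + 0) = (2*C)/C = 2)
-425714/I((-260 + 14)*(-115 - 173)) + 411209/(-73802) = -425714/2 + 411209/(-73802) = -425714*½ + 411209*(-1/73802) = -212857 - 411209/73802 = -15709683523/73802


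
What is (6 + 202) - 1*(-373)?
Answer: 581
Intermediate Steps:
(6 + 202) - 1*(-373) = 208 + 373 = 581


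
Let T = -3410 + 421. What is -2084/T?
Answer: 2084/2989 ≈ 0.69722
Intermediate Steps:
T = -2989
-2084/T = -2084/(-2989) = -2084*(-1/2989) = 2084/2989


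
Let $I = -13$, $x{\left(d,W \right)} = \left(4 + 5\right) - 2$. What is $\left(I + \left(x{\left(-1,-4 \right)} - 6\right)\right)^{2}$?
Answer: $144$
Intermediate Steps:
$x{\left(d,W \right)} = 7$ ($x{\left(d,W \right)} = 9 - 2 = 7$)
$\left(I + \left(x{\left(-1,-4 \right)} - 6\right)\right)^{2} = \left(-13 + \left(7 - 6\right)\right)^{2} = \left(-13 + 1\right)^{2} = \left(-12\right)^{2} = 144$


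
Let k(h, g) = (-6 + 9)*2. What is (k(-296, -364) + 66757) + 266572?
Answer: 333335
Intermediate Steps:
k(h, g) = 6 (k(h, g) = 3*2 = 6)
(k(-296, -364) + 66757) + 266572 = (6 + 66757) + 266572 = 66763 + 266572 = 333335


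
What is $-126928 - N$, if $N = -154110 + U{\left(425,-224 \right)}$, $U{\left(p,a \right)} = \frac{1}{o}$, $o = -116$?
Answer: $\frac{3153113}{116} \approx 27182.0$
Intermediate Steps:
$U{\left(p,a \right)} = - \frac{1}{116}$ ($U{\left(p,a \right)} = \frac{1}{-116} = - \frac{1}{116}$)
$N = - \frac{17876761}{116}$ ($N = -154110 - \frac{1}{116} = - \frac{17876761}{116} \approx -1.5411 \cdot 10^{5}$)
$-126928 - N = -126928 - - \frac{17876761}{116} = -126928 + \frac{17876761}{116} = \frac{3153113}{116}$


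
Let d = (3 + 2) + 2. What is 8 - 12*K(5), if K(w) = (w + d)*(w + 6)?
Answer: -1576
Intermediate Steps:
d = 7 (d = 5 + 2 = 7)
K(w) = (6 + w)*(7 + w) (K(w) = (w + 7)*(w + 6) = (7 + w)*(6 + w) = (6 + w)*(7 + w))
8 - 12*K(5) = 8 - 12*(42 + 5**2 + 13*5) = 8 - 12*(42 + 25 + 65) = 8 - 12*132 = 8 - 1584 = -1576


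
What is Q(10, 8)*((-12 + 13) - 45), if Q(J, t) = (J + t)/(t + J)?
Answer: -44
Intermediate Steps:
Q(J, t) = 1 (Q(J, t) = (J + t)/(J + t) = 1)
Q(10, 8)*((-12 + 13) - 45) = 1*((-12 + 13) - 45) = 1*(1 - 45) = 1*(-44) = -44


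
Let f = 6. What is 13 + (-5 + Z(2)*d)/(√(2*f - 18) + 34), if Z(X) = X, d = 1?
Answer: 7502/581 + 3*I*√6/1162 ≈ 12.912 + 0.006324*I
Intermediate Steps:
13 + (-5 + Z(2)*d)/(√(2*f - 18) + 34) = 13 + (-5 + 2*1)/(√(2*6 - 18) + 34) = 13 + (-5 + 2)/(√(12 - 18) + 34) = 13 - 3/(√(-6) + 34) = 13 - 3/(I*√6 + 34) = 13 - 3/(34 + I*√6)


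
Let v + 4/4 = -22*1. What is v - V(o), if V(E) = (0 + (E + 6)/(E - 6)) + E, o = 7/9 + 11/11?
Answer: -3922/171 ≈ -22.936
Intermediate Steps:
o = 16/9 (o = 7*(⅑) + 11*(1/11) = 7/9 + 1 = 16/9 ≈ 1.7778)
v = -23 (v = -1 - 22*1 = -1 - 22 = -23)
V(E) = E + (6 + E)/(-6 + E) (V(E) = (0 + (6 + E)/(-6 + E)) + E = (6 + E)/(-6 + E) + E = E + (6 + E)/(-6 + E))
v - V(o) = -23 - (6 + (16/9)² - 5*16/9)/(-6 + 16/9) = -23 - (6 + 256/81 - 80/9)/(-38/9) = -23 - (-9)*22/(38*81) = -23 - 1*(-11/171) = -23 + 11/171 = -3922/171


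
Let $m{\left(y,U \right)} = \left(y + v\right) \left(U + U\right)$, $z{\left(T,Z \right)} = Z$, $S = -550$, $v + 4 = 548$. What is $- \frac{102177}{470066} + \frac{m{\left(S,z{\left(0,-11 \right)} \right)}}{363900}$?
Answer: $- \frac{3093346799}{14254751450} \approx -0.217$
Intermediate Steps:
$v = 544$ ($v = -4 + 548 = 544$)
$m{\left(y,U \right)} = 2 U \left(544 + y\right)$ ($m{\left(y,U \right)} = \left(y + 544\right) \left(U + U\right) = \left(544 + y\right) 2 U = 2 U \left(544 + y\right)$)
$- \frac{102177}{470066} + \frac{m{\left(S,z{\left(0,-11 \right)} \right)}}{363900} = - \frac{102177}{470066} + \frac{2 \left(-11\right) \left(544 - 550\right)}{363900} = \left(-102177\right) \frac{1}{470066} + 2 \left(-11\right) \left(-6\right) \frac{1}{363900} = - \frac{102177}{470066} + 132 \cdot \frac{1}{363900} = - \frac{102177}{470066} + \frac{11}{30325} = - \frac{3093346799}{14254751450}$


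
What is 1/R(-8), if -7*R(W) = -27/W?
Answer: -56/27 ≈ -2.0741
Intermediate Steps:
R(W) = 27/(7*W) (R(W) = -(-27)/(7*W) = 27/(7*W))
1/R(-8) = 1/((27/7)/(-8)) = 1/((27/7)*(-⅛)) = 1/(-27/56) = -56/27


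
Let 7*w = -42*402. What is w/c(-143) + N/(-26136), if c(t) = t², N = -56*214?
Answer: 188038/552123 ≈ 0.34057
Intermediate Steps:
N = -11984
w = -2412 (w = (-42*402)/7 = (⅐)*(-16884) = -2412)
w/c(-143) + N/(-26136) = -2412/((-143)²) - 11984/(-26136) = -2412/20449 - 11984*(-1/26136) = -2412*1/20449 + 1498/3267 = -2412/20449 + 1498/3267 = 188038/552123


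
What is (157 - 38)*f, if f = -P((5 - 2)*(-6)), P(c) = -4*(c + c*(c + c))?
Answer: 299880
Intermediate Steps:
P(c) = -8*c² - 4*c (P(c) = -4*(c + c*(2*c)) = -4*(c + 2*c²) = -8*c² - 4*c)
f = 2520 (f = -(-4)*(5 - 2)*(-6)*(1 + 2*((5 - 2)*(-6))) = -(-4)*3*(-6)*(1 + 2*(3*(-6))) = -(-4)*(-18)*(1 + 2*(-18)) = -(-4)*(-18)*(1 - 36) = -(-4)*(-18)*(-35) = -1*(-2520) = 2520)
(157 - 38)*f = (157 - 38)*2520 = 119*2520 = 299880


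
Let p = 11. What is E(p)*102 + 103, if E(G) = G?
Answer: 1225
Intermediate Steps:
E(p)*102 + 103 = 11*102 + 103 = 1122 + 103 = 1225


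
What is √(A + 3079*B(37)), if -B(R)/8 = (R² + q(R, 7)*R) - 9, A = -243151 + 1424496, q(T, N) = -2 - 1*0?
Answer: I*√30495407 ≈ 5522.3*I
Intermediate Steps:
q(T, N) = -2 (q(T, N) = -2 + 0 = -2)
A = 1181345
B(R) = 72 - 8*R² + 16*R (B(R) = -8*((R² - 2*R) - 9) = -8*(-9 + R² - 2*R) = 72 - 8*R² + 16*R)
√(A + 3079*B(37)) = √(1181345 + 3079*(72 - 8*37² + 16*37)) = √(1181345 + 3079*(72 - 8*1369 + 592)) = √(1181345 + 3079*(72 - 10952 + 592)) = √(1181345 + 3079*(-10288)) = √(1181345 - 31676752) = √(-30495407) = I*√30495407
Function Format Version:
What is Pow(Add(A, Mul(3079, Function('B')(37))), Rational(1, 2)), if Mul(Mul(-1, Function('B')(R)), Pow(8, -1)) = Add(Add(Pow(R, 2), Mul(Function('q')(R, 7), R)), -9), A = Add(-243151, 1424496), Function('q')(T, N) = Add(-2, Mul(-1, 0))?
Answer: Mul(I, Pow(30495407, Rational(1, 2))) ≈ Mul(5522.3, I)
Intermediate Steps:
Function('q')(T, N) = -2 (Function('q')(T, N) = Add(-2, 0) = -2)
A = 1181345
Function('B')(R) = Add(72, Mul(-8, Pow(R, 2)), Mul(16, R)) (Function('B')(R) = Mul(-8, Add(Add(Pow(R, 2), Mul(-2, R)), -9)) = Mul(-8, Add(-9, Pow(R, 2), Mul(-2, R))) = Add(72, Mul(-8, Pow(R, 2)), Mul(16, R)))
Pow(Add(A, Mul(3079, Function('B')(37))), Rational(1, 2)) = Pow(Add(1181345, Mul(3079, Add(72, Mul(-8, Pow(37, 2)), Mul(16, 37)))), Rational(1, 2)) = Pow(Add(1181345, Mul(3079, Add(72, Mul(-8, 1369), 592))), Rational(1, 2)) = Pow(Add(1181345, Mul(3079, Add(72, -10952, 592))), Rational(1, 2)) = Pow(Add(1181345, Mul(3079, -10288)), Rational(1, 2)) = Pow(Add(1181345, -31676752), Rational(1, 2)) = Pow(-30495407, Rational(1, 2)) = Mul(I, Pow(30495407, Rational(1, 2)))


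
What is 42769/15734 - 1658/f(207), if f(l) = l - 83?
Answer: -2597952/243877 ≈ -10.653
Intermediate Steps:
f(l) = -83 + l
42769/15734 - 1658/f(207) = 42769/15734 - 1658/(-83 + 207) = 42769*(1/15734) - 1658/124 = 42769/15734 - 1658*1/124 = 42769/15734 - 829/62 = -2597952/243877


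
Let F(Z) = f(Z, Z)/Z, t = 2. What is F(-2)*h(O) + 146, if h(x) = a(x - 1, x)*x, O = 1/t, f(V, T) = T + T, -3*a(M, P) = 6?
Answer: 144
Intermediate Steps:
a(M, P) = -2 (a(M, P) = -1/3*6 = -2)
f(V, T) = 2*T
O = 1/2 ≈ 0.50000
F(Z) = 2 (F(Z) = (2*Z)/Z = 2)
h(x) = -2*x
F(-2)*h(O) + 146 = 2*(-2*1/2) + 146 = 2*(-1) + 146 = -2 + 146 = 144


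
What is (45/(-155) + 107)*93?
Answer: 9924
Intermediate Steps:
(45/(-155) + 107)*93 = (45*(-1/155) + 107)*93 = (-9/31 + 107)*93 = (3308/31)*93 = 9924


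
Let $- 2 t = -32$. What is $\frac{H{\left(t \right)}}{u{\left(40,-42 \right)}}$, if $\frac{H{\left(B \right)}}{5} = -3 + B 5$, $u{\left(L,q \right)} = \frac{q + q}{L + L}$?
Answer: $- \frac{1100}{3} \approx -366.67$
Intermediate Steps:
$t = 16$ ($t = \left(- \frac{1}{2}\right) \left(-32\right) = 16$)
$u{\left(L,q \right)} = \frac{q}{L}$ ($u{\left(L,q \right)} = \frac{2 q}{2 L} = 2 q \frac{1}{2 L} = \frac{q}{L}$)
$H{\left(B \right)} = -15 + 25 B$ ($H{\left(B \right)} = 5 \left(-3 + B 5\right) = 5 \left(-3 + 5 B\right) = -15 + 25 B$)
$\frac{H{\left(t \right)}}{u{\left(40,-42 \right)}} = \frac{-15 + 25 \cdot 16}{\left(-42\right) \frac{1}{40}} = \frac{-15 + 400}{\left(-42\right) \frac{1}{40}} = \frac{385}{- \frac{21}{20}} = 385 \left(- \frac{20}{21}\right) = - \frac{1100}{3}$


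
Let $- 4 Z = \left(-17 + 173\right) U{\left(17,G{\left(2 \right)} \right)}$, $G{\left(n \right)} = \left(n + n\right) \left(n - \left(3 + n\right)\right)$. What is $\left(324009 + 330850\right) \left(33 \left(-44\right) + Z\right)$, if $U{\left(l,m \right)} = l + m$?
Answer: $-1078552773$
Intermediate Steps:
$G{\left(n \right)} = - 6 n$ ($G{\left(n \right)} = 2 n \left(-3\right) = - 6 n$)
$Z = -195$ ($Z = - \frac{\left(-17 + 173\right) \left(17 - 12\right)}{4} = - \frac{156 \left(17 - 12\right)}{4} = - \frac{156 \cdot 5}{4} = \left(- \frac{1}{4}\right) 780 = -195$)
$\left(324009 + 330850\right) \left(33 \left(-44\right) + Z\right) = \left(324009 + 330850\right) \left(33 \left(-44\right) - 195\right) = 654859 \left(-1452 - 195\right) = 654859 \left(-1647\right) = -1078552773$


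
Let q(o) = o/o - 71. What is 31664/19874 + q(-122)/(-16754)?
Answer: 132972459/83242249 ≈ 1.5974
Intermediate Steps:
q(o) = -70 (q(o) = 1 - 71 = -70)
31664/19874 + q(-122)/(-16754) = 31664/19874 - 70/(-16754) = 31664*(1/19874) - 70*(-1/16754) = 15832/9937 + 35/8377 = 132972459/83242249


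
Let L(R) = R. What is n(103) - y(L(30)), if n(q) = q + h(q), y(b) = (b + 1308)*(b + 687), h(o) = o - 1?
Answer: -959141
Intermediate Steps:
h(o) = -1 + o
y(b) = (687 + b)*(1308 + b) (y(b) = (1308 + b)*(687 + b) = (687 + b)*(1308 + b))
n(q) = -1 + 2*q (n(q) = q + (-1 + q) = -1 + 2*q)
n(103) - y(L(30)) = (-1 + 2*103) - (898596 + 30² + 1995*30) = (-1 + 206) - (898596 + 900 + 59850) = 205 - 1*959346 = 205 - 959346 = -959141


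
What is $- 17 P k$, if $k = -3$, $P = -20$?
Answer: $-1020$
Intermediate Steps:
$- 17 P k = \left(-17\right) \left(-20\right) \left(-3\right) = 340 \left(-3\right) = -1020$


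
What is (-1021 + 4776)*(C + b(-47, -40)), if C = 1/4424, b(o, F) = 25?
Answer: 415306755/4424 ≈ 93876.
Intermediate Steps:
C = 1/4424 ≈ 0.00022604
(-1021 + 4776)*(C + b(-47, -40)) = (-1021 + 4776)*(1/4424 + 25) = 3755*(110601/4424) = 415306755/4424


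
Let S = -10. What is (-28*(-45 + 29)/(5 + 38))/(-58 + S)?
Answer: -112/731 ≈ -0.15321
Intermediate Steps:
(-28*(-45 + 29)/(5 + 38))/(-58 + S) = (-28*(-45 + 29)/(5 + 38))/(-58 - 10) = -(-448)/43/(-68) = -(-448)/43*(-1/68) = -28*(-16/43)*(-1/68) = (448/43)*(-1/68) = -112/731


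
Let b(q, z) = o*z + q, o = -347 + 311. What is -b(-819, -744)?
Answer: -25965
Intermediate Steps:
o = -36
b(q, z) = q - 36*z (b(q, z) = -36*z + q = q - 36*z)
-b(-819, -744) = -(-819 - 36*(-744)) = -(-819 + 26784) = -1*25965 = -25965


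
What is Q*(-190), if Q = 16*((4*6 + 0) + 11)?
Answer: -106400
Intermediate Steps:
Q = 560 (Q = 16*((24 + 0) + 11) = 16*(24 + 11) = 16*35 = 560)
Q*(-190) = 560*(-190) = -106400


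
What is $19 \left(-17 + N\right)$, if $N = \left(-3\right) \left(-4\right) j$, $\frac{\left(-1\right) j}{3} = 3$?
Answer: $-2375$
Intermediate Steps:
$j = -9$ ($j = \left(-3\right) 3 = -9$)
$N = -108$ ($N = \left(-3\right) \left(-4\right) \left(-9\right) = 12 \left(-9\right) = -108$)
$19 \left(-17 + N\right) = 19 \left(-17 - 108\right) = 19 \left(-125\right) = -2375$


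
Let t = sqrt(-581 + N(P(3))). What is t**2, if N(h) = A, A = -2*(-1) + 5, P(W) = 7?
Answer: -574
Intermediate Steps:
A = 7 (A = 2 + 5 = 7)
N(h) = 7
t = I*sqrt(574) (t = sqrt(-581 + 7) = sqrt(-574) = I*sqrt(574) ≈ 23.958*I)
t**2 = (I*sqrt(574))**2 = -574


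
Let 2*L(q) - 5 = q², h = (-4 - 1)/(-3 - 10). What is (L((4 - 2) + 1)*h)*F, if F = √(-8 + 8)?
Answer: 0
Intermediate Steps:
h = 5/13 (h = -5/(-13) = -5*(-1/13) = 5/13 ≈ 0.38462)
F = 0 (F = √0 = 0)
L(q) = 5/2 + q²/2
(L((4 - 2) + 1)*h)*F = ((5/2 + ((4 - 2) + 1)²/2)*(5/13))*0 = ((5/2 + (2 + 1)²/2)*(5/13))*0 = ((5/2 + (½)*3²)*(5/13))*0 = ((5/2 + (½)*9)*(5/13))*0 = ((5/2 + 9/2)*(5/13))*0 = (7*(5/13))*0 = (35/13)*0 = 0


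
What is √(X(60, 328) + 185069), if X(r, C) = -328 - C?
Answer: √184413 ≈ 429.43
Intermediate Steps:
√(X(60, 328) + 185069) = √((-328 - 1*328) + 185069) = √((-328 - 328) + 185069) = √(-656 + 185069) = √184413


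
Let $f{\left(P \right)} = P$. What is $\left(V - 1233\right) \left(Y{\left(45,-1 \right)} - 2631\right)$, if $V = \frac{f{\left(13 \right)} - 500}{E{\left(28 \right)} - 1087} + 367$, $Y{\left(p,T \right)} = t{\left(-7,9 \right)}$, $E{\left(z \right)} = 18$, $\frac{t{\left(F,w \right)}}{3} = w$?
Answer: $\frac{2409395268}{1069} \approx 2.2539 \cdot 10^{6}$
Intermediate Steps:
$t{\left(F,w \right)} = 3 w$
$Y{\left(p,T \right)} = 27$ ($Y{\left(p,T \right)} = 3 \cdot 9 = 27$)
$V = \frac{392810}{1069}$ ($V = \frac{13 - 500}{18 - 1087} + 367 = - \frac{487}{-1069} + 367 = \left(-487\right) \left(- \frac{1}{1069}\right) + 367 = \frac{487}{1069} + 367 = \frac{392810}{1069} \approx 367.46$)
$\left(V - 1233\right) \left(Y{\left(45,-1 \right)} - 2631\right) = \left(\frac{392810}{1069} - 1233\right) \left(27 - 2631\right) = \left(- \frac{925267}{1069}\right) \left(-2604\right) = \frac{2409395268}{1069}$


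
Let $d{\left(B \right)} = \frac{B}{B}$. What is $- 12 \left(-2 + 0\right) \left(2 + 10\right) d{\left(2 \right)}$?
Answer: $288$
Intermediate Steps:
$d{\left(B \right)} = 1$
$- 12 \left(-2 + 0\right) \left(2 + 10\right) d{\left(2 \right)} = - 12 \left(-2 + 0\right) \left(2 + 10\right) 1 = - 12 \left(\left(-2\right) 12\right) 1 = \left(-12\right) \left(-24\right) 1 = 288 \cdot 1 = 288$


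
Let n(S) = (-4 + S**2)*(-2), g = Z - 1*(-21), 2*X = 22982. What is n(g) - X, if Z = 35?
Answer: -17755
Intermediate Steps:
X = 11491 (X = (1/2)*22982 = 11491)
g = 56 (g = 35 - 1*(-21) = 35 + 21 = 56)
n(S) = 8 - 2*S**2
n(g) - X = (8 - 2*56**2) - 1*11491 = (8 - 2*3136) - 11491 = (8 - 6272) - 11491 = -6264 - 11491 = -17755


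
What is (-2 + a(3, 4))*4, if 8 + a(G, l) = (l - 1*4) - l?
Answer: -56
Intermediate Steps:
a(G, l) = -12 (a(G, l) = -8 + ((l - 1*4) - l) = -8 + ((l - 4) - l) = -8 + ((-4 + l) - l) = -8 - 4 = -12)
(-2 + a(3, 4))*4 = (-2 - 12)*4 = -14*4 = -56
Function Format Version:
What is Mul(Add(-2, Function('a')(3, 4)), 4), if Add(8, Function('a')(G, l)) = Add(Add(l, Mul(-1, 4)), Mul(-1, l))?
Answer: -56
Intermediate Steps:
Function('a')(G, l) = -12 (Function('a')(G, l) = Add(-8, Add(Add(l, Mul(-1, 4)), Mul(-1, l))) = Add(-8, Add(Add(l, -4), Mul(-1, l))) = Add(-8, Add(Add(-4, l), Mul(-1, l))) = Add(-8, -4) = -12)
Mul(Add(-2, Function('a')(3, 4)), 4) = Mul(Add(-2, -12), 4) = Mul(-14, 4) = -56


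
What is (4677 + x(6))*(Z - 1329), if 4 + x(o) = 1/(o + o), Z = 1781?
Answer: 6336701/3 ≈ 2.1122e+6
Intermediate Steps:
x(o) = -4 + 1/(2*o) (x(o) = -4 + 1/(o + o) = -4 + 1/(2*o))
(4677 + x(6))*(Z - 1329) = (4677 + (-4 + (½)/6))*(1781 - 1329) = (4677 + (-4 + (½)*(⅙)))*452 = (4677 + (-4 + 1/12))*452 = (4677 - 47/12)*452 = (56077/12)*452 = 6336701/3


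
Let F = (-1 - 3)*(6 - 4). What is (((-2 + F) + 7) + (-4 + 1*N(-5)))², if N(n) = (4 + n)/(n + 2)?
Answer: 400/9 ≈ 44.444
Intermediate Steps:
F = -8 (F = -4*2 = -8)
N(n) = (4 + n)/(2 + n)
(((-2 + F) + 7) + (-4 + 1*N(-5)))² = (((-2 - 8) + 7) + (-4 + 1*((4 - 5)/(2 - 5))))² = ((-10 + 7) + (-4 + 1*(-1/(-3))))² = (-3 + (-4 + 1*(-⅓*(-1))))² = (-3 + (-4 + 1*(⅓)))² = (-3 + (-4 + ⅓))² = (-3 - 11/3)² = (-20/3)² = 400/9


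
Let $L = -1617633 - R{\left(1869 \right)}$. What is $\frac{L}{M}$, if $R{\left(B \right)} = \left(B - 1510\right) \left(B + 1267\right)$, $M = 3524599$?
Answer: $- \frac{2743457}{3524599} \approx -0.77837$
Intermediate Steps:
$R{\left(B \right)} = \left(-1510 + B\right) \left(1267 + B\right)$
$L = -2743457$ ($L = -1617633 - \left(-1913170 + 1869^{2} - 454167\right) = -1617633 - \left(-1913170 + 3493161 - 454167\right) = -1617633 - 1125824 = -2743457$)
$\frac{L}{M} = - \frac{2743457}{3524599}$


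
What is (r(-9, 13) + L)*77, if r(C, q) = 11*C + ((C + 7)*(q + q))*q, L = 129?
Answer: -49742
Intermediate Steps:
r(C, q) = 11*C + 2*q**2*(7 + C) (r(C, q) = 11*C + ((7 + C)*(2*q))*q = 11*C + (2*q*(7 + C))*q = 11*C + 2*q**2*(7 + C))
(r(-9, 13) + L)*77 = ((11*(-9) + 14*13**2 + 2*(-9)*13**2) + 129)*77 = ((-99 + 14*169 + 2*(-9)*169) + 129)*77 = ((-99 + 2366 - 3042) + 129)*77 = (-775 + 129)*77 = -646*77 = -49742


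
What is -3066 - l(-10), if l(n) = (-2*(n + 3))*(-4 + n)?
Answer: -2870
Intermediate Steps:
l(n) = (-6 - 2*n)*(-4 + n) (l(n) = (-2*(3 + n))*(-4 + n) = (-6 - 2*n)*(-4 + n))
-3066 - l(-10) = -3066 - (24 - 2*(-10)**2 + 2*(-10)) = -3066 - (24 - 2*100 - 20) = -3066 - (24 - 200 - 20) = -3066 - 1*(-196) = -3066 + 196 = -2870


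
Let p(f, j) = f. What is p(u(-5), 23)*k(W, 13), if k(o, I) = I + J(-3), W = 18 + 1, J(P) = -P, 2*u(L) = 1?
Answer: 8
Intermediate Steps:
u(L) = ½ (u(L) = (½)*1 = ½)
W = 19
k(o, I) = 3 + I (k(o, I) = I - 1*(-3) = I + 3 = 3 + I)
p(u(-5), 23)*k(W, 13) = (3 + 13)/2 = (½)*16 = 8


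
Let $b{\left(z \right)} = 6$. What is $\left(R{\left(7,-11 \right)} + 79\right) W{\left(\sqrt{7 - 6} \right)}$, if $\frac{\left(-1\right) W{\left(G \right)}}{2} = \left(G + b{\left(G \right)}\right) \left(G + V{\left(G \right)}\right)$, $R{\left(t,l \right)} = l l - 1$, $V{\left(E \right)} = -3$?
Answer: $5572$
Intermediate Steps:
$R{\left(t,l \right)} = -1 + l^{2}$ ($R{\left(t,l \right)} = l^{2} - 1 = -1 + l^{2}$)
$W{\left(G \right)} = - 2 \left(-3 + G\right) \left(6 + G\right)$ ($W{\left(G \right)} = - 2 \left(G + 6\right) \left(G - 3\right) = - 2 \left(6 + G\right) \left(-3 + G\right) = - 2 \left(-3 + G\right) \left(6 + G\right)$)
$\left(R{\left(7,-11 \right)} + 79\right) W{\left(\sqrt{7 - 6} \right)} = \left(\left(-1 + \left(-11\right)^{2}\right) + 79\right) \left(36 - 6 \sqrt{7 - 6} - 2 \left(\sqrt{7 - 6}\right)^{2}\right) = \left(\left(-1 + 121\right) + 79\right) \left(36 - 6 \sqrt{7 - 6} - 2 \left(\sqrt{7 - 6}\right)^{2}\right) = \left(120 + 79\right) \left(36 - 6 \sqrt{1} - 2 \left(\sqrt{1}\right)^{2}\right) = 199 \left(36 - 6 - 2 \cdot 1^{2}\right) = 199 \left(36 - 6 - 2\right) = 199 \cdot 28 = 5572$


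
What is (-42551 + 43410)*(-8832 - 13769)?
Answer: -19414259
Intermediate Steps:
(-42551 + 43410)*(-8832 - 13769) = 859*(-22601) = -19414259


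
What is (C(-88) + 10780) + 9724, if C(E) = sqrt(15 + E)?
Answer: 20504 + I*sqrt(73) ≈ 20504.0 + 8.544*I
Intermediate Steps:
(C(-88) + 10780) + 9724 = (sqrt(15 - 88) + 10780) + 9724 = (sqrt(-73) + 10780) + 9724 = (I*sqrt(73) + 10780) + 9724 = (10780 + I*sqrt(73)) + 9724 = 20504 + I*sqrt(73)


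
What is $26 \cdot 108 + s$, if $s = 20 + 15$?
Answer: $2843$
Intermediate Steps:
$s = 35$
$26 \cdot 108 + s = 26 \cdot 108 + 35 = 2808 + 35 = 2843$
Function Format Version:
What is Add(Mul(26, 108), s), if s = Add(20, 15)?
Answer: 2843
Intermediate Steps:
s = 35
Add(Mul(26, 108), s) = Add(Mul(26, 108), 35) = Add(2808, 35) = 2843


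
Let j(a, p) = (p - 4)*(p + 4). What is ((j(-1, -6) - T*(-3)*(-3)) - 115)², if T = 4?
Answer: 17161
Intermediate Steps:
j(a, p) = (-4 + p)*(4 + p)
((j(-1, -6) - T*(-3)*(-3)) - 115)² = (((-16 + (-6)²) - 4*(-3)*(-3)) - 115)² = (((-16 + 36) - (-12)*(-3)) - 115)² = ((20 - 1*36) - 115)² = ((20 - 36) - 115)² = (-16 - 115)² = (-131)² = 17161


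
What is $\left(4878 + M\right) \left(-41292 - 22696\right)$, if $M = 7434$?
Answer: $-787820256$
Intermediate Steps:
$\left(4878 + M\right) \left(-41292 - 22696\right) = \left(4878 + 7434\right) \left(-41292 - 22696\right) = 12312 \left(-63988\right) = -787820256$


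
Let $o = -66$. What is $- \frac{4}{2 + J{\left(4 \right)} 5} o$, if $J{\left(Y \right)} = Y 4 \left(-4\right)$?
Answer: $- \frac{44}{53} \approx -0.83019$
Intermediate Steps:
$J{\left(Y \right)} = - 16 Y$ ($J{\left(Y \right)} = 4 Y \left(-4\right) = - 16 Y$)
$- \frac{4}{2 + J{\left(4 \right)} 5} o = - \frac{4}{2 + \left(-16\right) 4 \cdot 5} \left(-66\right) = - \frac{4}{2 - 320} \left(-66\right) = - \frac{4}{-318} \left(-66\right) = \left(-4\right) \left(- \frac{1}{318}\right) \left(-66\right) = \frac{2}{159} \left(-66\right) = - \frac{44}{53}$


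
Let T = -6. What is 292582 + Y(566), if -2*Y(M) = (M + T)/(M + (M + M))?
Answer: 248401978/849 ≈ 2.9258e+5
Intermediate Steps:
Y(M) = -(-6 + M)/(6*M) (Y(M) = -(M - 6)/(2*(M + (M + M))) = -(-6 + M)/(2*(M + 2*M)) = -(-6 + M)/(2*(3*M)) = -(-6 + M)*1/(3*M)/2 = -(-6 + M)/(6*M))
292582 + Y(566) = 292582 + (⅙)*(6 - 1*566)/566 = 292582 + (⅙)*(1/566)*(6 - 566) = 292582 + (⅙)*(1/566)*(-560) = 292582 - 140/849 = 248401978/849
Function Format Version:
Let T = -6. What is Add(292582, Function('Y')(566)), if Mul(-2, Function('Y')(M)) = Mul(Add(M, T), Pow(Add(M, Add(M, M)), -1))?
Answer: Rational(248401978, 849) ≈ 2.9258e+5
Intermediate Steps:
Function('Y')(M) = Mul(Rational(-1, 6), Pow(M, -1), Add(-6, M)) (Function('Y')(M) = Mul(Rational(-1, 2), Mul(Add(M, -6), Pow(Add(M, Add(M, M)), -1))) = Mul(Rational(-1, 2), Mul(Add(-6, M), Pow(Add(M, Mul(2, M)), -1))) = Mul(Rational(-1, 2), Mul(Add(-6, M), Pow(Mul(3, M), -1))) = Mul(Rational(-1, 2), Mul(Add(-6, M), Mul(Rational(1, 3), Pow(M, -1)))) = Mul(Rational(-1, 2), Mul(Rational(1, 3), Pow(M, -1), Add(-6, M))) = Mul(Rational(-1, 6), Pow(M, -1), Add(-6, M)))
Add(292582, Function('Y')(566)) = Add(292582, Mul(Rational(1, 6), Pow(566, -1), Add(6, Mul(-1, 566)))) = Add(292582, Mul(Rational(1, 6), Rational(1, 566), Add(6, -566))) = Add(292582, Mul(Rational(1, 6), Rational(1, 566), -560)) = Add(292582, Rational(-140, 849)) = Rational(248401978, 849)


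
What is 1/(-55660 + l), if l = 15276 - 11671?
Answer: -1/52055 ≈ -1.9210e-5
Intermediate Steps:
l = 3605
1/(-55660 + l) = 1/(-55660 + 3605) = 1/(-52055) = -1/52055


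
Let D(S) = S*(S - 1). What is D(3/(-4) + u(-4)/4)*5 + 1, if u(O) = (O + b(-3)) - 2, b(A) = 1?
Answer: 31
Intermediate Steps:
u(O) = -1 + O (u(O) = (O + 1) - 2 = (1 + O) - 2 = -1 + O)
D(S) = S*(-1 + S)
D(3/(-4) + u(-4)/4)*5 + 1 = ((3/(-4) + (-1 - 4)/4)*(-1 + (3/(-4) + (-1 - 4)/4)))*5 + 1 = ((3*(-1/4) - 5*1/4)*(-1 + (3*(-1/4) - 5*1/4)))*5 + 1 = ((-3/4 - 5/4)*(-1 + (-3/4 - 5/4)))*5 + 1 = -2*(-1 - 2)*5 + 1 = -2*(-3)*5 + 1 = 6*5 + 1 = 30 + 1 = 31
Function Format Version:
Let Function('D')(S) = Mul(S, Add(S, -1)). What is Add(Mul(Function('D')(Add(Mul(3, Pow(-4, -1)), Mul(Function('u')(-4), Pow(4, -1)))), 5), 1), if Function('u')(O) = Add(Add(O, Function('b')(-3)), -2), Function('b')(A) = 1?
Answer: 31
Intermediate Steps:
Function('u')(O) = Add(-1, O) (Function('u')(O) = Add(Add(O, 1), -2) = Add(Add(1, O), -2) = Add(-1, O))
Function('D')(S) = Mul(S, Add(-1, S))
Add(Mul(Function('D')(Add(Mul(3, Pow(-4, -1)), Mul(Function('u')(-4), Pow(4, -1)))), 5), 1) = Add(Mul(Mul(Add(Mul(3, Pow(-4, -1)), Mul(Add(-1, -4), Pow(4, -1))), Add(-1, Add(Mul(3, Pow(-4, -1)), Mul(Add(-1, -4), Pow(4, -1))))), 5), 1) = Add(Mul(Mul(Add(Mul(3, Rational(-1, 4)), Mul(-5, Rational(1, 4))), Add(-1, Add(Mul(3, Rational(-1, 4)), Mul(-5, Rational(1, 4))))), 5), 1) = Add(Mul(Mul(Add(Rational(-3, 4), Rational(-5, 4)), Add(-1, Add(Rational(-3, 4), Rational(-5, 4)))), 5), 1) = Add(Mul(Mul(-2, Add(-1, -2)), 5), 1) = Add(Mul(Mul(-2, -3), 5), 1) = Add(Mul(6, 5), 1) = Add(30, 1) = 31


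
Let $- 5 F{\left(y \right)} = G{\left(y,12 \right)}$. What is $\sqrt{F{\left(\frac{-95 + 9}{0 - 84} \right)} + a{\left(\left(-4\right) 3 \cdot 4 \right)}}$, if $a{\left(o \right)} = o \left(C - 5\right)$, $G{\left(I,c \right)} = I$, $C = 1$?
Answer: $\frac{\sqrt{8458170}}{210} \approx 13.849$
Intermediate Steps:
$F{\left(y \right)} = - \frac{y}{5}$
$a{\left(o \right)} = - 4 o$ ($a{\left(o \right)} = o \left(1 - 5\right) = o \left(-4\right) = - 4 o$)
$\sqrt{F{\left(\frac{-95 + 9}{0 - 84} \right)} + a{\left(\left(-4\right) 3 \cdot 4 \right)}} = \sqrt{- \frac{\left(-95 + 9\right) \frac{1}{0 - 84}}{5} - 4 \left(-4\right) 3 \cdot 4} = \sqrt{- \frac{\left(-86\right) \frac{1}{-84}}{5} - 4 \left(\left(-12\right) 4\right)} = \sqrt{- \frac{\left(-86\right) \left(- \frac{1}{84}\right)}{5} - -192} = \sqrt{\left(- \frac{1}{5}\right) \frac{43}{42} + 192} = \sqrt{- \frac{43}{210} + 192} = \sqrt{\frac{40277}{210}} = \frac{\sqrt{8458170}}{210}$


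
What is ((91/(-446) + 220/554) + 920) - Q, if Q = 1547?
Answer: -77436981/123542 ≈ -626.81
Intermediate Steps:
((91/(-446) + 220/554) + 920) - Q = ((91/(-446) + 220/554) + 920) - 1*1547 = ((91*(-1/446) + 220*(1/554)) + 920) - 1547 = ((-91/446 + 110/277) + 920) - 1547 = (23853/123542 + 920) - 1547 = 113682493/123542 - 1547 = -77436981/123542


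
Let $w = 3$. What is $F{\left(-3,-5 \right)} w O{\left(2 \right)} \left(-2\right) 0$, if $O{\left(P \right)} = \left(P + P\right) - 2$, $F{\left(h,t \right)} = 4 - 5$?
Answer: $0$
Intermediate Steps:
$F{\left(h,t \right)} = -1$ ($F{\left(h,t \right)} = 4 - 5 = -1$)
$O{\left(P \right)} = -2 + 2 P$ ($O{\left(P \right)} = 2 P - 2 = -2 + 2 P$)
$F{\left(-3,-5 \right)} w O{\left(2 \right)} \left(-2\right) 0 = \left(-1\right) 3 \left(-2 + 2 \cdot 2\right) \left(-2\right) 0 = - 3 \left(-2 + 4\right) \left(-2\right) 0 = - 3 \cdot 2 \left(-2\right) 0 = - 3 \left(\left(-4\right) 0\right) = \left(-3\right) 0 = 0$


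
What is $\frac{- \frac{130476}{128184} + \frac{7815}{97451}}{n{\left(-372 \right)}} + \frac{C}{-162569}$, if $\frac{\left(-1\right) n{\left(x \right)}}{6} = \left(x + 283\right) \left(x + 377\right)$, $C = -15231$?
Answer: $\frac{42174267505380023}{451843323334801860} \approx 0.093338$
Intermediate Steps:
$n{\left(x \right)} = - 6 \left(283 + x\right) \left(377 + x\right)$ ($n{\left(x \right)} = - 6 \left(x + 283\right) \left(x + 377\right) = - 6 \left(283 + x\right) \left(377 + x\right)$)
$\frac{- \frac{130476}{128184} + \frac{7815}{97451}}{n{\left(-372 \right)}} + \frac{C}{-162569} = \frac{- \frac{130476}{128184} + \frac{7815}{97451}}{-640146 - -1473120 - 6 \left(-372\right)^{2}} - \frac{15231}{-162569} = \frac{\left(-130476\right) \frac{1}{128184} + 7815 \cdot \frac{1}{97451}}{-640146 + 1473120 - 830304} - - \frac{15231}{162569} = \frac{- \frac{10873}{10682} + \frac{7815}{97451}}{-640146 + 1473120 - 830304} + \frac{15231}{162569} = - \frac{976104893}{1040971582 \cdot 2670} + \frac{15231}{162569} = \left(- \frac{976104893}{1040971582}\right) \frac{1}{2670} + \frac{15231}{162569} = - \frac{976104893}{2779394123940} + \frac{15231}{162569} = \frac{42174267505380023}{451843323334801860}$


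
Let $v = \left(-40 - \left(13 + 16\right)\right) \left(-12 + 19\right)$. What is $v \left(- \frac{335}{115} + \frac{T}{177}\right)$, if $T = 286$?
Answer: $\frac{36967}{59} \approx 626.56$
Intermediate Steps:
$v = -483$ ($v = \left(-40 - 29\right) 7 = \left(-69\right) 7 = -483$)
$v \left(- \frac{335}{115} + \frac{T}{177}\right) = - 483 \left(- \frac{335}{115} + \frac{286}{177}\right) = - 483 \left(\left(-335\right) \frac{1}{115} + 286 \cdot \frac{1}{177}\right) = - 483 \left(- \frac{67}{23} + \frac{286}{177}\right) = \left(-483\right) \left(- \frac{5281}{4071}\right) = \frac{36967}{59}$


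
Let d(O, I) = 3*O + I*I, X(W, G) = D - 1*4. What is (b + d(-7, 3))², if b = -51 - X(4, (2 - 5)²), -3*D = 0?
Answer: 3481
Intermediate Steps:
D = 0 (D = -⅓*0 = 0)
X(W, G) = -4 (X(W, G) = 0 - 1*4 = 0 - 4 = -4)
b = -47 (b = -51 - 1*(-4) = -51 + 4 = -47)
d(O, I) = I² + 3*O (d(O, I) = 3*O + I² = I² + 3*O)
(b + d(-7, 3))² = (-47 + (3² + 3*(-7)))² = (-47 + (9 - 21))² = (-47 - 12)² = (-59)² = 3481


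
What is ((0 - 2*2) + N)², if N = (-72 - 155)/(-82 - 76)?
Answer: 164025/24964 ≈ 6.5705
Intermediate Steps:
N = 227/158 (N = -227/(-158) = -227*(-1/158) = 227/158 ≈ 1.4367)
((0 - 2*2) + N)² = ((0 - 2*2) + 227/158)² = ((0 - 4) + 227/158)² = (-4 + 227/158)² = (-405/158)² = 164025/24964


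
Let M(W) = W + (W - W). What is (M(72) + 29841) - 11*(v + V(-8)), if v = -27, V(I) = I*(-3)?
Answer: 29946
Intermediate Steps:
V(I) = -3*I
M(W) = W (M(W) = W + 0 = W)
(M(72) + 29841) - 11*(v + V(-8)) = (72 + 29841) - 11*(-27 - 3*(-8)) = 29913 - 11*(-27 + 24) = 29913 - 11*(-3) = 29913 + 33 = 29946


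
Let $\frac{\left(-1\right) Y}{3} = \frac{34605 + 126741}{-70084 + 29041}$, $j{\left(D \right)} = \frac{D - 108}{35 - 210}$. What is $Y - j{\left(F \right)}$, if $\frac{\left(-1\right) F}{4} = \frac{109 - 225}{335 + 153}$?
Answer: $\frac{326606324}{29208935} \approx 11.182$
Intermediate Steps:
$F = \frac{58}{61}$ ($F = - 4 \frac{109 - 225}{335 + 153} = - 4 \left(- \frac{116}{488}\right) = - 4 \left(\left(-116\right) \frac{1}{488}\right) = \left(-4\right) \left(- \frac{29}{122}\right) = \frac{58}{61} \approx 0.95082$)
$j{\left(D \right)} = \frac{108}{175} - \frac{D}{175}$ ($j{\left(D \right)} = \frac{-108 + D}{-175} = \left(-108 + D\right) \left(- \frac{1}{175}\right) = \frac{108}{175} - \frac{D}{175}$)
$Y = \frac{161346}{13681}$ ($Y = - 3 \frac{34605 + 126741}{-70084 + 29041} = - 3 \frac{161346}{-41043} = - 3 \cdot 161346 \left(- \frac{1}{41043}\right) = \left(-3\right) \left(- \frac{53782}{13681}\right) = \frac{161346}{13681} \approx 11.793$)
$Y - j{\left(F \right)} = \frac{161346}{13681} - \left(\frac{108}{175} - \frac{58}{10675}\right) = \frac{161346}{13681} - \frac{1306}{2135} = \frac{326606324}{29208935}$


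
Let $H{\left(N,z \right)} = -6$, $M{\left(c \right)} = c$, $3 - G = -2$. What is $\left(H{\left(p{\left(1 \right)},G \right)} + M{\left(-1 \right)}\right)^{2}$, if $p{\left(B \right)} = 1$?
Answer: $49$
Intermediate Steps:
$G = 5$ ($G = 3 - -2 = 3 + 2 = 5$)
$\left(H{\left(p{\left(1 \right)},G \right)} + M{\left(-1 \right)}\right)^{2} = \left(-6 - 1\right)^{2} = \left(-7\right)^{2} = 49$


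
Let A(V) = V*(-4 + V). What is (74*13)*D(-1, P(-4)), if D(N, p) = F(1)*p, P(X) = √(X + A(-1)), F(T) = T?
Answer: 962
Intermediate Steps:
P(X) = √(5 + X) (P(X) = √(X - (-4 - 1)) = √(X - 1*(-5)) = √(X + 5) = √(5 + X))
D(N, p) = p (D(N, p) = 1*p = p)
(74*13)*D(-1, P(-4)) = (74*13)*√(5 - 4) = 962*√1 = 962*1 = 962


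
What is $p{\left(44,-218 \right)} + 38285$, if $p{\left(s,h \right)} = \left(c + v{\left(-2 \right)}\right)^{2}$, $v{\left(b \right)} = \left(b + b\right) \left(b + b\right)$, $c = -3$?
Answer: $38454$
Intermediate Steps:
$v{\left(b \right)} = 4 b^{2}$ ($v{\left(b \right)} = 2 b 2 b = 4 b^{2}$)
$p{\left(s,h \right)} = 169$ ($p{\left(s,h \right)} = \left(-3 + 4 \left(-2\right)^{2}\right)^{2} = \left(-3 + 4 \cdot 4\right)^{2} = \left(-3 + 16\right)^{2} = 13^{2} = 169$)
$p{\left(44,-218 \right)} + 38285 = 169 + 38285 = 38454$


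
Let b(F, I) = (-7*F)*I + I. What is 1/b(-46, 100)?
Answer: 1/32300 ≈ 3.0960e-5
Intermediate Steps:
b(F, I) = I - 7*F*I (b(F, I) = -7*F*I + I = I - 7*F*I)
1/b(-46, 100) = 1/(100*(1 - 7*(-46))) = 1/(100*(1 + 322)) = 1/(100*323) = 1/32300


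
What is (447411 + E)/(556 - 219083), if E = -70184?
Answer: -377227/218527 ≈ -1.7262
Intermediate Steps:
(447411 + E)/(556 - 219083) = (447411 - 70184)/(556 - 219083) = 377227/(-218527) = 377227*(-1/218527) = -377227/218527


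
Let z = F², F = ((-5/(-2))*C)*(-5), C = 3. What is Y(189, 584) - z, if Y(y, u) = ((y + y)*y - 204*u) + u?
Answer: -194065/4 ≈ -48516.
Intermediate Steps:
Y(y, u) = -203*u + 2*y² (Y(y, u) = ((2*y)*y - 204*u) + u = (2*y² - 204*u) + u = (-204*u + 2*y²) + u = -203*u + 2*y²)
F = -75/2 (F = (-5/(-2)*3)*(-5) = (-5*(-½)*3)*(-5) = ((5/2)*3)*(-5) = (15/2)*(-5) = -75/2 ≈ -37.500)
z = 5625/4 (z = (-75/2)² = 5625/4 ≈ 1406.3)
Y(189, 584) - z = (-203*584 + 2*189²) - 1*5625/4 = (-118552 + 2*35721) - 5625/4 = (-118552 + 71442) - 5625/4 = -47110 - 5625/4 = -194065/4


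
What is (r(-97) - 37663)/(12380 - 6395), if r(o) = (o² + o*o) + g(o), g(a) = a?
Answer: -902/285 ≈ -3.1649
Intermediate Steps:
r(o) = o + 2*o² (r(o) = (o² + o*o) + o = (o² + o²) + o = 2*o² + o = o + 2*o²)
(r(-97) - 37663)/(12380 - 6395) = (-97*(1 + 2*(-97)) - 37663)/(12380 - 6395) = (-97*(1 - 194) - 37663)/5985 = (-97*(-193) - 37663)*(1/5985) = (18721 - 37663)*(1/5985) = -18942*1/5985 = -902/285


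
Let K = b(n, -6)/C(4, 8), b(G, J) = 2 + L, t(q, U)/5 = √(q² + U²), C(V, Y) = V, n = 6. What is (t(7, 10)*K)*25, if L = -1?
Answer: 125*√149/4 ≈ 381.46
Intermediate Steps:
t(q, U) = 5*√(U² + q²) (t(q, U) = 5*√(q² + U²) = 5*√(U² + q²))
b(G, J) = 1 (b(G, J) = 2 - 1 = 1)
K = ¼ (K = 1/4 = 1*(¼) = ¼ ≈ 0.25000)
(t(7, 10)*K)*25 = ((5*√(10² + 7²))*(¼))*25 = ((5*√(100 + 49))*(¼))*25 = ((5*√149)*(¼))*25 = (5*√149/4)*25 = 125*√149/4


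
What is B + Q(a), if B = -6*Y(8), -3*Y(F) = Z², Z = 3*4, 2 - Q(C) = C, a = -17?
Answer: 307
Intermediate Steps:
Q(C) = 2 - C
Z = 12
Y(F) = -48 (Y(F) = -⅓*12² = -⅓*144 = -48)
B = 288 (B = -6*(-48) = 288)
B + Q(a) = 288 + (2 - 1*(-17)) = 288 + (2 + 17) = 288 + 19 = 307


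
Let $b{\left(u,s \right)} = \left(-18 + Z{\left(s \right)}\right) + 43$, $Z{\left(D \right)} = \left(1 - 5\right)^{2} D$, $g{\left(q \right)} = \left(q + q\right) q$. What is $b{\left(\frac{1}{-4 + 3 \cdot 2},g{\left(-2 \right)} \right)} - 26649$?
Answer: $-26496$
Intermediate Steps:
$g{\left(q \right)} = 2 q^{2}$ ($g{\left(q \right)} = 2 q q = 2 q^{2}$)
$Z{\left(D \right)} = 16 D$ ($Z{\left(D \right)} = \left(-4\right)^{2} D = 16 D$)
$b{\left(u,s \right)} = 25 + 16 s$ ($b{\left(u,s \right)} = \left(-18 + 16 s\right) + 43 = 25 + 16 s$)
$b{\left(\frac{1}{-4 + 3 \cdot 2},g{\left(-2 \right)} \right)} - 26649 = \left(25 + 16 \cdot 2 \left(-2\right)^{2}\right) - 26649 = \left(25 + 16 \cdot 2 \cdot 4\right) - 26649 = \left(25 + 16 \cdot 8\right) - 26649 = \left(25 + 128\right) - 26649 = 153 - 26649 = -26496$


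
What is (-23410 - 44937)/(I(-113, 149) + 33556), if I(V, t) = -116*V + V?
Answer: -68347/46551 ≈ -1.4682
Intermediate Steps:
I(V, t) = -115*V
(-23410 - 44937)/(I(-113, 149) + 33556) = (-23410 - 44937)/(-115*(-113) + 33556) = -68347/(12995 + 33556) = -68347/46551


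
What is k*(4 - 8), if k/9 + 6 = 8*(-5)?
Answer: 1656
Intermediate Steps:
k = -414 (k = -54 + 9*(8*(-5)) = -54 + 9*(-40) = -54 - 360 = -414)
k*(4 - 8) = -414*(4 - 8) = -414*(-4) = 1656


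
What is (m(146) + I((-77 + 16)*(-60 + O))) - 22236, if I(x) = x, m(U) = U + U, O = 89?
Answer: -23713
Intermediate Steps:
m(U) = 2*U
(m(146) + I((-77 + 16)*(-60 + O))) - 22236 = (2*146 + (-77 + 16)*(-60 + 89)) - 22236 = (292 - 61*29) - 22236 = (292 - 1769) - 22236 = -1477 - 22236 = -23713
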